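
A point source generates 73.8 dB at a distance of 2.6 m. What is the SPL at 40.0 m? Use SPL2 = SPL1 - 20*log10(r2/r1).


r2/r1 = 40.0/2.6 = 15.3846
Correction = 20*log10(15.3846) = 23.7417 dB
SPL2 = 73.8 - 23.7417 = 50.058 dB


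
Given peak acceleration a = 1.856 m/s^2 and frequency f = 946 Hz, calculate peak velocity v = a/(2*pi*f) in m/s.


omega = 2*pi*f = 2*pi*946 = 5943.89 rad/s
v = a / omega = 1.856 / 5943.89 = 0.00031225 m/s


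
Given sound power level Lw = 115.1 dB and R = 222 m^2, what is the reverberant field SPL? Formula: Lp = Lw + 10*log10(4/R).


4/R = 4/222 = 0.018018
Lp = 115.1 + 10*log10(0.018018) = 97.657 dB


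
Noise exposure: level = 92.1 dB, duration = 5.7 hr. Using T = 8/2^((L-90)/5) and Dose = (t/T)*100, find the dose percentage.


T_allowed = 8 / 2^((92.1 - 90)/5) = 5.9794 hr
Dose = 5.7 / 5.9794 * 100 = 95.327 %


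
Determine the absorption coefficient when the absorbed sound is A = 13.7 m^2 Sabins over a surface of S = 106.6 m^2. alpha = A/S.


Absorption coefficient = absorbed power / incident power
alpha = A / S = 13.7 / 106.6 = 0.12852


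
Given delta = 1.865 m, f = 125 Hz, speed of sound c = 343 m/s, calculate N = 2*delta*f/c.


N = 2*delta*f/c = 2*delta/lambda, where lambda = c/f
lambda = 343 / 125 = 2.744 m
N = 2 * 1.865 / 2.744 = 1.3593


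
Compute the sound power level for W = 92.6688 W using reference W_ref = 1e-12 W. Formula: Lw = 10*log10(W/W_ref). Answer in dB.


W / W_ref = 92.6688 / 1e-12 = 9.26688e+13
Lw = 10 * log10(9.26688e+13) = 139.67 dB


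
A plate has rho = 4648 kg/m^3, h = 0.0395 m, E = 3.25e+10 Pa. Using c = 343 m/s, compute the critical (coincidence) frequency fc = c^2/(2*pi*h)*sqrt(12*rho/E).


12*rho/E = 12*4648/3.25e+10 = 1.71618e-06
sqrt(12*rho/E) = sqrt(1.71618e-06) = 0.00131003
c^2/(2*pi*h) = 343^2/(2*pi*0.0395) = 474036
fc = 474036 * 0.00131003 = 621 Hz


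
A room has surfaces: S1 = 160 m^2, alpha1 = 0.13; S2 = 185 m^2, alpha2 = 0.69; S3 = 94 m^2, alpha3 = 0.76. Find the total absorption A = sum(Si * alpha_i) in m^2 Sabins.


160 * 0.13 = 20.8
185 * 0.69 = 127.65
94 * 0.76 = 71.44
A_total = 20.8 + 127.65 + 71.44 = 219.89 m^2


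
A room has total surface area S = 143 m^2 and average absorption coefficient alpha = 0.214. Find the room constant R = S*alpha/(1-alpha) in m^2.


R = 143 * 0.214 / (1 - 0.214) = 38.934 m^2


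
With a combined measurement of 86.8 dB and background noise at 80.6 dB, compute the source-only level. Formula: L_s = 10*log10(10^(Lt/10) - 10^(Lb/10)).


10^(86.8/10) = 4.7863e+08
10^(80.6/10) = 1.14815e+08
Difference = 4.7863e+08 - 1.14815e+08 = 3.63815e+08
L_source = 10*log10(3.63815e+08) = 85.609 dB


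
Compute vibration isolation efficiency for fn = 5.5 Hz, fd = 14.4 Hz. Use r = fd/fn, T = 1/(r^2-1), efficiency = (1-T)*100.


r = 14.4 / 5.5 = 2.61818
r^2 - 1 = 2.61818^2 - 1 = 5.85487
T = 1/5.85487 = 0.170798
Efficiency = (1 - 0.170798)*100 = 82.92 %


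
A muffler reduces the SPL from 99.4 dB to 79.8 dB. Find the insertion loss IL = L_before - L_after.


Insertion loss = SPL without muffler - SPL with muffler
IL = 99.4 - 79.8 = 19.6 dB


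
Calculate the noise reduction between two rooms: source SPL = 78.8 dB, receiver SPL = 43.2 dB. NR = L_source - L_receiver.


NR = L_source - L_receiver (difference between source and receiving room levels)
NR = 78.8 - 43.2 = 35.6 dB


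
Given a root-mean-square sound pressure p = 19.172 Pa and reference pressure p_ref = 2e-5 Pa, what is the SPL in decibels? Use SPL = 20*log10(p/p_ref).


p / p_ref = 19.172 / 2e-5 = 958600
SPL = 20 * log10(958600) = 119.63 dB


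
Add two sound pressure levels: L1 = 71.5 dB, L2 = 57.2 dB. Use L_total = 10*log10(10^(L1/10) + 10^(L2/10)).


10^(71.5/10) = 1.41254e+07
10^(57.2/10) = 524807
Sum = 1.41254e+07 + 524807 = 1.46502e+07
L_total = 10*log10(1.46502e+07) = 71.658 dB


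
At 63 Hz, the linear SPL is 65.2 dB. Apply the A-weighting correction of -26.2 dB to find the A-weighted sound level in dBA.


A-weighting table: 63 Hz -> -26.2 dB correction
SPL_A = SPL + correction = 65.2 + (-26.2) = 39 dBA


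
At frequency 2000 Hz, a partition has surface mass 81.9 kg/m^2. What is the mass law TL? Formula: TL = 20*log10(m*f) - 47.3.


m * f = 81.9 * 2000 = 163800
20*log10(163800) = 104.286 dB
TL = 104.286 - 47.3 = 56.986 dB


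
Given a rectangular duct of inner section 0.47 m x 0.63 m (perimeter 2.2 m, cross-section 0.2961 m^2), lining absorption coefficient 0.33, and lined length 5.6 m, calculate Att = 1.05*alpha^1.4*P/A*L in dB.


alpha^1.4 = 0.33^1.4 = 0.211797
Attenuation rate = 1.05 * alpha^1.4 * P / A
= 1.05 * 0.211797 * 2.2 / 0.2961 = 1.65232 dB/m
Total Att = 1.65232 * 5.6 = 9.253 dB


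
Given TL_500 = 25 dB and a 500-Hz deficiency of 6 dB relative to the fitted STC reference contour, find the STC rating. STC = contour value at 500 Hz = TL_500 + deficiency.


By ASTM E413, STC = value of the fitted reference contour at 500 Hz.
Contour value at 500 Hz = TL_500 + deficiency = 25 + 6 = 31
STC = 31


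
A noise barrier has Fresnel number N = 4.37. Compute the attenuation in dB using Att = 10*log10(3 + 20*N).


3 + 20*N = 3 + 20*4.37 = 90.4
Att = 10*log10(90.4) = 19.562 dB


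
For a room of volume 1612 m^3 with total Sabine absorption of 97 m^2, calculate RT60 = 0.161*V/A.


RT60 = 0.161 * 1612 / 97 = 2.6756 s


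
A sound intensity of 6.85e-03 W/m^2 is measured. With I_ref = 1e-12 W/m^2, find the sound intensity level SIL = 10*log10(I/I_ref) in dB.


I / I_ref = 6.85e-03 / 1e-12 = 6.85e+09
SIL = 10 * log10(6.85e+09) = 98.357 dB


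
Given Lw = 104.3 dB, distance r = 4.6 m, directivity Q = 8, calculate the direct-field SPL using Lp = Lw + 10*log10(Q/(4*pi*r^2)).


4*pi*r^2 = 4*pi*4.6^2 = 265.904 m^2
Q / (4*pi*r^2) = 8 / 265.904 = 0.030086
Lp = 104.3 + 10*log10(0.030086) = 89.084 dB


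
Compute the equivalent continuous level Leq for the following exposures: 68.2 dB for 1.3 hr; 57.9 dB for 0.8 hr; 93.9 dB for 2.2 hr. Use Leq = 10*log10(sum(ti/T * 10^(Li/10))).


T_total = 1.3 + 0.8 + 2.2 = 4.3 hr
(1.3/4.3) * 10^(68.2/10) = 1.99745e+06
(0.8/4.3) * 10^(57.9/10) = 114715
(2.2/4.3) * 10^(93.9/10) = 1.2559e+09
Sum = 1.99745e+06 + 114715 + 1.2559e+09 = 1.25801e+09
Leq = 10*log10(1.25801e+09) = 90.997 dB


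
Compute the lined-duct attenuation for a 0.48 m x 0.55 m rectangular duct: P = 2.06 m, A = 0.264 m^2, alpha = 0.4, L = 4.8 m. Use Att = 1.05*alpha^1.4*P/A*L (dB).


alpha^1.4 = 0.4^1.4 = 0.277258
Attenuation rate = 1.05 * alpha^1.4 * P / A
= 1.05 * 0.277258 * 2.06 / 0.264 = 2.27163 dB/m
Total Att = 2.27163 * 4.8 = 10.904 dB


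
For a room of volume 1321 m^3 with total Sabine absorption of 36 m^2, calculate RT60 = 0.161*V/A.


RT60 = 0.161 * 1321 / 36 = 5.9078 s


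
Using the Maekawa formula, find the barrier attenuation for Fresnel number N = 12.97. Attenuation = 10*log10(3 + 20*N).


3 + 20*N = 3 + 20*12.97 = 262.4
Att = 10*log10(262.4) = 24.19 dB


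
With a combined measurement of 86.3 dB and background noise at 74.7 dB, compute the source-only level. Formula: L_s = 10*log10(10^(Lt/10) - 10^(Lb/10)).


10^(86.3/10) = 4.2658e+08
10^(74.7/10) = 2.95121e+07
Difference = 4.2658e+08 - 2.95121e+07 = 3.97068e+08
L_source = 10*log10(3.97068e+08) = 85.989 dB


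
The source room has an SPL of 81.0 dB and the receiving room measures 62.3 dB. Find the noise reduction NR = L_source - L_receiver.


NR = L_source - L_receiver (difference between source and receiving room levels)
NR = 81.0 - 62.3 = 18.7 dB


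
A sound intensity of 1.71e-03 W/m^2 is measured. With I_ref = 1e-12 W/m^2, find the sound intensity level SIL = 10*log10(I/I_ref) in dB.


I / I_ref = 1.71e-03 / 1e-12 = 1.71e+09
SIL = 10 * log10(1.71e+09) = 92.33 dB


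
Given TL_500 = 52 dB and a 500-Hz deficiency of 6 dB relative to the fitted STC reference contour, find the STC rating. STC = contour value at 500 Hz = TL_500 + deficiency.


By ASTM E413, STC = value of the fitted reference contour at 500 Hz.
Contour value at 500 Hz = TL_500 + deficiency = 52 + 6 = 58
STC = 58


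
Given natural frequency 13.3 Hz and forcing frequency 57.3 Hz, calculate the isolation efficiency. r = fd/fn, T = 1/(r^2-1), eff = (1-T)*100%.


r = 57.3 / 13.3 = 4.30827
r^2 - 1 = 4.30827^2 - 1 = 17.5612
T = 1/17.5612 = 0.0569437
Efficiency = (1 - 0.0569437)*100 = 94.306 %


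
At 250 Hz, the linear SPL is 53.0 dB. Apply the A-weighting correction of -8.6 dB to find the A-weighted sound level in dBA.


A-weighting table: 250 Hz -> -8.6 dB correction
SPL_A = SPL + correction = 53.0 + (-8.6) = 44.4 dBA


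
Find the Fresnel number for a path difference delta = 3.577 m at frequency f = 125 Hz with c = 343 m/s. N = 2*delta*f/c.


N = 2*delta*f/c = 2*delta/lambda, where lambda = c/f
lambda = 343 / 125 = 2.744 m
N = 2 * 3.577 / 2.744 = 2.6071


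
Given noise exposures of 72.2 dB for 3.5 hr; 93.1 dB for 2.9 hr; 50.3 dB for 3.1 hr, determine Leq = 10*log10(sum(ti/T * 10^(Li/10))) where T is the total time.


T_total = 3.5 + 2.9 + 3.1 = 9.5 hr
(3.5/9.5) * 10^(72.2/10) = 6.11427e+06
(2.9/9.5) * 10^(93.1/10) = 6.23267e+08
(3.1/9.5) * 10^(50.3/10) = 34965.4
Sum = 6.11427e+06 + 6.23267e+08 + 34965.4 = 6.29416e+08
Leq = 10*log10(6.29416e+08) = 87.989 dB


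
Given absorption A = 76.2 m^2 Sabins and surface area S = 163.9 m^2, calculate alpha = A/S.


Absorption coefficient = absorbed power / incident power
alpha = A / S = 76.2 / 163.9 = 0.46492


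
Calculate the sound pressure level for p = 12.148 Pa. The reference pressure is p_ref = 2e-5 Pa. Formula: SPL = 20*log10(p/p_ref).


p / p_ref = 12.148 / 2e-5 = 607400
SPL = 20 * log10(607400) = 115.67 dB


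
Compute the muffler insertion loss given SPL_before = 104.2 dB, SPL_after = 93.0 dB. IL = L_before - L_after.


Insertion loss = SPL without muffler - SPL with muffler
IL = 104.2 - 93.0 = 11.2 dB


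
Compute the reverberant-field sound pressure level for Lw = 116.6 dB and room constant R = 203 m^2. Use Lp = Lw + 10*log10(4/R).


4/R = 4/203 = 0.0197044
Lp = 116.6 + 10*log10(0.0197044) = 99.546 dB


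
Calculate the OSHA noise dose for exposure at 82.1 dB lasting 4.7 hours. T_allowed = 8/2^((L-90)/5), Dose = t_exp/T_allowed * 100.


T_allowed = 8 / 2^((82.1 - 90)/5) = 23.9176 hr
Dose = 4.7 / 23.9176 * 100 = 19.651 %


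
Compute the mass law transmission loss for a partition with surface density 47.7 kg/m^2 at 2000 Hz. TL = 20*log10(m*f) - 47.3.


m * f = 47.7 * 2000 = 95400
20*log10(95400) = 99.591 dB
TL = 99.591 - 47.3 = 52.291 dB


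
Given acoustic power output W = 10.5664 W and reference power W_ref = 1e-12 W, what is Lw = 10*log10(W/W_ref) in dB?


W / W_ref = 10.5664 / 1e-12 = 1.05664e+13
Lw = 10 * log10(1.05664e+13) = 130.24 dB


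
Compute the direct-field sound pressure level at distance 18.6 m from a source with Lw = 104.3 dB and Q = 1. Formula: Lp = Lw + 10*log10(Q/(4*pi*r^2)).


4*pi*r^2 = 4*pi*18.6^2 = 4347.46 m^2
Q / (4*pi*r^2) = 1 / 4347.46 = 0.000230019
Lp = 104.3 + 10*log10(0.000230019) = 67.918 dB


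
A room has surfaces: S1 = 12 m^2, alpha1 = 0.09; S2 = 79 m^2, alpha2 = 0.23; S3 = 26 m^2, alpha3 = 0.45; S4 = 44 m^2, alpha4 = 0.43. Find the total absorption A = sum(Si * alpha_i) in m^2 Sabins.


12 * 0.09 = 1.08
79 * 0.23 = 18.17
26 * 0.45 = 11.7
44 * 0.43 = 18.92
A_total = 1.08 + 18.17 + 11.7 + 18.92 = 49.87 m^2


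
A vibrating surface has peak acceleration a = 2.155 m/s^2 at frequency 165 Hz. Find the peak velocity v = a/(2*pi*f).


omega = 2*pi*f = 2*pi*165 = 1036.73 rad/s
v = a / omega = 2.155 / 1036.73 = 0.0020787 m/s


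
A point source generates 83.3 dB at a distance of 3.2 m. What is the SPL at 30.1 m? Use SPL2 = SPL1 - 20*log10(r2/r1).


r2/r1 = 30.1/3.2 = 9.40625
Correction = 20*log10(9.40625) = 19.4683 dB
SPL2 = 83.3 - 19.4683 = 63.832 dB


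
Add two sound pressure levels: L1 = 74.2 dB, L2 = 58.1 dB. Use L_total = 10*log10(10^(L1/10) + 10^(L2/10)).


10^(74.2/10) = 2.63027e+07
10^(58.1/10) = 645654
Sum = 2.63027e+07 + 645654 = 2.69484e+07
L_total = 10*log10(2.69484e+07) = 74.305 dB


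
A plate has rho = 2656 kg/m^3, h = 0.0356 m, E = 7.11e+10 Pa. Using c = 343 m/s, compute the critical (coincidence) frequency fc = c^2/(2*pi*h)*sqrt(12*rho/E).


12*rho/E = 12*2656/7.11e+10 = 4.4827e-07
sqrt(12*rho/E) = sqrt(4.4827e-07) = 0.00066953
c^2/(2*pi*h) = 343^2/(2*pi*0.0356) = 525967
fc = 525967 * 0.00066953 = 352.15 Hz


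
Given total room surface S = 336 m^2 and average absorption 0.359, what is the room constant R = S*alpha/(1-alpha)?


R = 336 * 0.359 / (1 - 0.359) = 188.18 m^2


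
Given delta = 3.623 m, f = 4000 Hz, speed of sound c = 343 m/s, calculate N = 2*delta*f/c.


N = 2*delta*f/c = 2*delta/lambda, where lambda = c/f
lambda = 343 / 4000 = 0.08575 m
N = 2 * 3.623 / 0.08575 = 84.501


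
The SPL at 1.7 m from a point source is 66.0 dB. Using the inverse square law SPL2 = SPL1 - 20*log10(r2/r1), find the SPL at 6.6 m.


r2/r1 = 6.6/1.7 = 3.88235
Correction = 20*log10(3.88235) = 11.7819 dB
SPL2 = 66.0 - 11.7819 = 54.218 dB


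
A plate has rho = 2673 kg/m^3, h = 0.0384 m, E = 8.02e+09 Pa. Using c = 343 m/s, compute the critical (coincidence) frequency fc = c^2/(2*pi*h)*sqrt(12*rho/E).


12*rho/E = 12*2673/8.02e+09 = 3.9995e-06
sqrt(12*rho/E) = sqrt(3.9995e-06) = 0.00199987
c^2/(2*pi*h) = 343^2/(2*pi*0.0384) = 487615
fc = 487615 * 0.00199987 = 975.17 Hz


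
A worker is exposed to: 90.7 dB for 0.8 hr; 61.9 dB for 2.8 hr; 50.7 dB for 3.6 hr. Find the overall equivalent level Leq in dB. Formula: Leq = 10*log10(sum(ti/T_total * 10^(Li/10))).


T_total = 0.8 + 2.8 + 3.6 = 7.2 hr
(0.8/7.2) * 10^(90.7/10) = 1.30544e+08
(2.8/7.2) * 10^(61.9/10) = 602318
(3.6/7.2) * 10^(50.7/10) = 58744.9
Sum = 1.30544e+08 + 602318 + 58744.9 = 1.31205e+08
Leq = 10*log10(1.31205e+08) = 81.18 dB


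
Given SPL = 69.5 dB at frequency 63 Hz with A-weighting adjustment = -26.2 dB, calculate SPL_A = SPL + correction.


A-weighting table: 63 Hz -> -26.2 dB correction
SPL_A = SPL + correction = 69.5 + (-26.2) = 43.3 dBA


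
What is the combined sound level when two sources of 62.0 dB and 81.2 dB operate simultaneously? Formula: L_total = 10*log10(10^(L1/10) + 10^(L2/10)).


10^(62.0/10) = 1.58489e+06
10^(81.2/10) = 1.31826e+08
Sum = 1.58489e+06 + 1.31826e+08 = 1.33411e+08
L_total = 10*log10(1.33411e+08) = 81.252 dB


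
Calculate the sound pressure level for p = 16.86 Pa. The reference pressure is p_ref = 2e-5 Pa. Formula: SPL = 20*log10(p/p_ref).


p / p_ref = 16.86 / 2e-5 = 843000
SPL = 20 * log10(843000) = 118.52 dB


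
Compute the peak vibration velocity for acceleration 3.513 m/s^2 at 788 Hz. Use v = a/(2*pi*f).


omega = 2*pi*f = 2*pi*788 = 4951.15 rad/s
v = a / omega = 3.513 / 4951.15 = 0.00070953 m/s


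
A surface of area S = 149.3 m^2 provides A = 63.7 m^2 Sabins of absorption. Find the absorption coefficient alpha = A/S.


Absorption coefficient = absorbed power / incident power
alpha = A / S = 63.7 / 149.3 = 0.42666


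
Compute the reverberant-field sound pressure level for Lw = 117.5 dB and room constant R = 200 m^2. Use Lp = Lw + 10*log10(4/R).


4/R = 4/200 = 0.02
Lp = 117.5 + 10*log10(0.02) = 100.51 dB


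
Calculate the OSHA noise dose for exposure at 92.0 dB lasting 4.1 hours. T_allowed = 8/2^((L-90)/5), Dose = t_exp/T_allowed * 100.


T_allowed = 8 / 2^((92.0 - 90)/5) = 6.06287 hr
Dose = 4.1 / 6.06287 * 100 = 67.625 %


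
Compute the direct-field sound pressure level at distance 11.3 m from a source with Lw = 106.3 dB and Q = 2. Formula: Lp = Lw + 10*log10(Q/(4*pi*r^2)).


4*pi*r^2 = 4*pi*11.3^2 = 1604.6 m^2
Q / (4*pi*r^2) = 2 / 1604.6 = 0.00124642
Lp = 106.3 + 10*log10(0.00124642) = 77.257 dB


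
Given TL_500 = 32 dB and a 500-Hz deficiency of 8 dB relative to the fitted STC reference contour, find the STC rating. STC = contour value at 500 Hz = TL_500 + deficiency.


By ASTM E413, STC = value of the fitted reference contour at 500 Hz.
Contour value at 500 Hz = TL_500 + deficiency = 32 + 8 = 40
STC = 40


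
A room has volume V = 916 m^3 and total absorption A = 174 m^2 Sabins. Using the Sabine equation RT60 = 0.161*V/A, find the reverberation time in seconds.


RT60 = 0.161 * 916 / 174 = 0.84756 s


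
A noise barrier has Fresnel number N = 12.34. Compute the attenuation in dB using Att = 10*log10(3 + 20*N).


3 + 20*N = 3 + 20*12.34 = 249.8
Att = 10*log10(249.8) = 23.976 dB


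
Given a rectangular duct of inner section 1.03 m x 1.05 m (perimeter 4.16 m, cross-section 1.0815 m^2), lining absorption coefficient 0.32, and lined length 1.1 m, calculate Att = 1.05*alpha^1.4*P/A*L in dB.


alpha^1.4 = 0.32^1.4 = 0.202866
Attenuation rate = 1.05 * alpha^1.4 * P / A
= 1.05 * 0.202866 * 4.16 / 1.0815 = 0.819342 dB/m
Total Att = 0.819342 * 1.1 = 0.90128 dB


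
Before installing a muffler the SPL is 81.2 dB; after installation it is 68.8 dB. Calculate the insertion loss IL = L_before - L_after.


Insertion loss = SPL without muffler - SPL with muffler
IL = 81.2 - 68.8 = 12.4 dB


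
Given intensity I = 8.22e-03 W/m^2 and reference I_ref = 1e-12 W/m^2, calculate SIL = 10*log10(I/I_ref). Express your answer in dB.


I / I_ref = 8.22e-03 / 1e-12 = 8.22e+09
SIL = 10 * log10(8.22e+09) = 99.149 dB


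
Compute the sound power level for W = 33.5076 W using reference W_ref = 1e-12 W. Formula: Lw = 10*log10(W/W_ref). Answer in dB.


W / W_ref = 33.5076 / 1e-12 = 3.35076e+13
Lw = 10 * log10(3.35076e+13) = 135.25 dB


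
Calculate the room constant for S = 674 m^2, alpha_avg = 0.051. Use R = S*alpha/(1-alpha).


R = 674 * 0.051 / (1 - 0.051) = 36.221 m^2


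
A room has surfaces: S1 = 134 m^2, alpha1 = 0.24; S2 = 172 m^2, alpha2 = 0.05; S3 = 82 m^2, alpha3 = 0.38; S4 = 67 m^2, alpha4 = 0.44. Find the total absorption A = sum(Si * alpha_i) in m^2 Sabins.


134 * 0.24 = 32.16
172 * 0.05 = 8.6
82 * 0.38 = 31.16
67 * 0.44 = 29.48
A_total = 32.16 + 8.6 + 31.16 + 29.48 = 101.4 m^2


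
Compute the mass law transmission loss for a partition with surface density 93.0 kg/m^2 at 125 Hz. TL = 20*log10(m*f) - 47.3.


m * f = 93.0 * 125 = 11625
20*log10(11625) = 81.3079 dB
TL = 81.3079 - 47.3 = 34.008 dB


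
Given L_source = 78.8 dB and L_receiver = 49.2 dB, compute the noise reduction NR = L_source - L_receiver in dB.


NR = L_source - L_receiver (difference between source and receiving room levels)
NR = 78.8 - 49.2 = 29.6 dB


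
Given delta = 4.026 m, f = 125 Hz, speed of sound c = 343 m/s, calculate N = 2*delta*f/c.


N = 2*delta*f/c = 2*delta/lambda, where lambda = c/f
lambda = 343 / 125 = 2.744 m
N = 2 * 4.026 / 2.744 = 2.9344


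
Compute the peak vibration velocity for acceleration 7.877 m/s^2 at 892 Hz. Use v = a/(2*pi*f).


omega = 2*pi*f = 2*pi*892 = 5604.6 rad/s
v = a / omega = 7.877 / 5604.6 = 0.0014055 m/s


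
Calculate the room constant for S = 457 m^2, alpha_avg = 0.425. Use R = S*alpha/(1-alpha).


R = 457 * 0.425 / (1 - 0.425) = 337.78 m^2


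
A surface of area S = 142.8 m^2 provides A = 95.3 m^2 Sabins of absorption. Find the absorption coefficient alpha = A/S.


Absorption coefficient = absorbed power / incident power
alpha = A / S = 95.3 / 142.8 = 0.66737


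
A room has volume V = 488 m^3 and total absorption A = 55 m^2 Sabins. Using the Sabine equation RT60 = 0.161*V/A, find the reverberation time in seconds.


RT60 = 0.161 * 488 / 55 = 1.4285 s


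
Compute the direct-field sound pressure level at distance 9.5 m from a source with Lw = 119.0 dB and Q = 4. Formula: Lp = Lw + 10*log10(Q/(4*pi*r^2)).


4*pi*r^2 = 4*pi*9.5^2 = 1134.11 m^2
Q / (4*pi*r^2) = 4 / 1134.11 = 0.00352699
Lp = 119.0 + 10*log10(0.00352699) = 94.474 dB


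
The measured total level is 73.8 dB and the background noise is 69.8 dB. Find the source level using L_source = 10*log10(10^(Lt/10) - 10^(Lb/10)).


10^(73.8/10) = 2.39883e+07
10^(69.8/10) = 9.54993e+06
Difference = 2.39883e+07 - 9.54993e+06 = 1.44384e+07
L_source = 10*log10(1.44384e+07) = 71.595 dB


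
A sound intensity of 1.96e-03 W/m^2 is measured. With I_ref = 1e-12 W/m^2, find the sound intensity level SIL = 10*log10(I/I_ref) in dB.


I / I_ref = 1.96e-03 / 1e-12 = 1.96e+09
SIL = 10 * log10(1.96e+09) = 92.923 dB


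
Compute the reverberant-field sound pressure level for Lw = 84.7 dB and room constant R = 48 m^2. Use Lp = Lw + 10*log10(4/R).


4/R = 4/48 = 0.0833333
Lp = 84.7 + 10*log10(0.0833333) = 73.908 dB


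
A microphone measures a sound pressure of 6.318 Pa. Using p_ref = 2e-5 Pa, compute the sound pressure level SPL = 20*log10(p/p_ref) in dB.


p / p_ref = 6.318 / 2e-5 = 315900
SPL = 20 * log10(315900) = 109.99 dB


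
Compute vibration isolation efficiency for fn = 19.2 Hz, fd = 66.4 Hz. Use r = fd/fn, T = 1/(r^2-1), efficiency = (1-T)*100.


r = 66.4 / 19.2 = 3.45833
r^2 - 1 = 3.45833^2 - 1 = 10.96
T = 1/10.96 = 0.0912409
Efficiency = (1 - 0.0912409)*100 = 90.876 %


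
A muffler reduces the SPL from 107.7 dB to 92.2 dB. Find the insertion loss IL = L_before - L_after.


Insertion loss = SPL without muffler - SPL with muffler
IL = 107.7 - 92.2 = 15.5 dB


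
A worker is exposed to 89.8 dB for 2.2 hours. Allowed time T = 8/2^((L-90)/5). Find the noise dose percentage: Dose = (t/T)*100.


T_allowed = 8 / 2^((89.8 - 90)/5) = 8.22491 hr
Dose = 2.2 / 8.22491 * 100 = 26.748 %


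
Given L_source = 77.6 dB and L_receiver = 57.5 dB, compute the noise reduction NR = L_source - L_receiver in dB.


NR = L_source - L_receiver (difference between source and receiving room levels)
NR = 77.6 - 57.5 = 20.1 dB


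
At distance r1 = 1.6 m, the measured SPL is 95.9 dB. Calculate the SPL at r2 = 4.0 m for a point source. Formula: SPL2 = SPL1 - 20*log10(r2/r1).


r2/r1 = 4.0/1.6 = 2.5
Correction = 20*log10(2.5) = 7.9588 dB
SPL2 = 95.9 - 7.9588 = 87.941 dB


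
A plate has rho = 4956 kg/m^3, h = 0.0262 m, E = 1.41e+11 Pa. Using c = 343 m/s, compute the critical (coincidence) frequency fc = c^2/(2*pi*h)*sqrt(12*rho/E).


12*rho/E = 12*4956/1.41e+11 = 4.21787e-07
sqrt(12*rho/E) = sqrt(4.21787e-07) = 0.000649451
c^2/(2*pi*h) = 343^2/(2*pi*0.0262) = 714673
fc = 714673 * 0.000649451 = 464.15 Hz


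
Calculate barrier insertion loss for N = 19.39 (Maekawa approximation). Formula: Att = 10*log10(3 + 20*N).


3 + 20*N = 3 + 20*19.39 = 390.8
Att = 10*log10(390.8) = 25.92 dB


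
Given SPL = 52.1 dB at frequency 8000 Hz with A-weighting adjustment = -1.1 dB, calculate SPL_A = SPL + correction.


A-weighting table: 8000 Hz -> -1.1 dB correction
SPL_A = SPL + correction = 52.1 + (-1.1) = 51 dBA


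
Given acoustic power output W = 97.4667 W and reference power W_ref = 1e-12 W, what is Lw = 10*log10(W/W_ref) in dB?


W / W_ref = 97.4667 / 1e-12 = 9.74667e+13
Lw = 10 * log10(9.74667e+13) = 139.89 dB


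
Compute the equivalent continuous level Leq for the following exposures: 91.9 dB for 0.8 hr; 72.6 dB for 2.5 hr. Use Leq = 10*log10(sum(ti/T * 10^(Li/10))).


T_total = 0.8 + 2.5 = 3.3 hr
(0.8/3.3) * 10^(91.9/10) = 3.75471e+08
(2.5/3.3) * 10^(72.6/10) = 1.37856e+07
Sum = 3.75471e+08 + 1.37856e+07 = 3.89257e+08
Leq = 10*log10(3.89257e+08) = 85.902 dB


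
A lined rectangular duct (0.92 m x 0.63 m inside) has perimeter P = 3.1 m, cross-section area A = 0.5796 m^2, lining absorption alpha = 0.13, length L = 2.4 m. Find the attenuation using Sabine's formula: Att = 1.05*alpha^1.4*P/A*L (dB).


alpha^1.4 = 0.13^1.4 = 0.0574805
Attenuation rate = 1.05 * alpha^1.4 * P / A
= 1.05 * 0.0574805 * 3.1 / 0.5796 = 0.322807 dB/m
Total Att = 0.322807 * 2.4 = 0.77474 dB


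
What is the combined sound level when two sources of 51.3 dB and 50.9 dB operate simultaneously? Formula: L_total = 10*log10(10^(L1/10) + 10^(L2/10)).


10^(51.3/10) = 134896
10^(50.9/10) = 123027
Sum = 134896 + 123027 = 257923
L_total = 10*log10(257923) = 54.115 dB


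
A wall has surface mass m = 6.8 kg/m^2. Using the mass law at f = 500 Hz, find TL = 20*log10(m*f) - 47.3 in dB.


m * f = 6.8 * 500 = 3400
20*log10(3400) = 70.6296 dB
TL = 70.6296 - 47.3 = 23.33 dB


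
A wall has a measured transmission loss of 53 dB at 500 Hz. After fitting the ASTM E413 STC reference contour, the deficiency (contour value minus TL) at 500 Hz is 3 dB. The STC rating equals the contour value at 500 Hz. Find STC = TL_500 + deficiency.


By ASTM E413, STC = value of the fitted reference contour at 500 Hz.
Contour value at 500 Hz = TL_500 + deficiency = 53 + 3 = 56
STC = 56


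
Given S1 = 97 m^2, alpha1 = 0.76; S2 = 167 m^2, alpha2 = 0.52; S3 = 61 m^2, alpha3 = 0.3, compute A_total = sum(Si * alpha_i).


97 * 0.76 = 73.72
167 * 0.52 = 86.84
61 * 0.3 = 18.3
A_total = 73.72 + 86.84 + 18.3 = 178.86 m^2


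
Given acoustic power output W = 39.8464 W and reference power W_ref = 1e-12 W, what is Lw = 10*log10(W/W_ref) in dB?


W / W_ref = 39.8464 / 1e-12 = 3.98464e+13
Lw = 10 * log10(3.98464e+13) = 136 dB


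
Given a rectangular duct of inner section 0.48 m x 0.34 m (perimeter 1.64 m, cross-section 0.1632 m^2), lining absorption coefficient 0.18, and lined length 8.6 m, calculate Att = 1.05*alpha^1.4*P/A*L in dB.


alpha^1.4 = 0.18^1.4 = 0.0906529
Attenuation rate = 1.05 * alpha^1.4 * P / A
= 1.05 * 0.0906529 * 1.64 / 0.1632 = 0.956521 dB/m
Total Att = 0.956521 * 8.6 = 8.2261 dB


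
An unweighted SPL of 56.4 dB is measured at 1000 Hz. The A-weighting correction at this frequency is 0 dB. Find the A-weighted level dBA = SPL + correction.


A-weighting table: 1000 Hz -> 0 dB correction
SPL_A = SPL + correction = 56.4 + (0) = 56.4 dBA


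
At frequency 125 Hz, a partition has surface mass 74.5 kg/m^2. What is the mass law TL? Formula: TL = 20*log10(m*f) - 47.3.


m * f = 74.5 * 125 = 9312.5
20*log10(9312.5) = 79.3813 dB
TL = 79.3813 - 47.3 = 32.081 dB


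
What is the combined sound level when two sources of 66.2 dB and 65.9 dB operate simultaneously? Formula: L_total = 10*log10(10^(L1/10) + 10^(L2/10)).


10^(66.2/10) = 4.16869e+06
10^(65.9/10) = 3.89045e+06
Sum = 4.16869e+06 + 3.89045e+06 = 8.05914e+06
L_total = 10*log10(8.05914e+06) = 69.063 dB


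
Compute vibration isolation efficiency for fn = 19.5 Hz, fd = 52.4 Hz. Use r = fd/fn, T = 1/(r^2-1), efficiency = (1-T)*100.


r = 52.4 / 19.5 = 2.68718
r^2 - 1 = 2.68718^2 - 1 = 6.22094
T = 1/6.22094 = 0.160747
Efficiency = (1 - 0.160747)*100 = 83.925 %


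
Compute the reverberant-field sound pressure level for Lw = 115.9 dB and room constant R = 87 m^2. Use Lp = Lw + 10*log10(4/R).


4/R = 4/87 = 0.045977
Lp = 115.9 + 10*log10(0.045977) = 102.53 dB


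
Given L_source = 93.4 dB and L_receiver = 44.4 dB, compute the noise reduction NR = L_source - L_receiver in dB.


NR = L_source - L_receiver (difference between source and receiving room levels)
NR = 93.4 - 44.4 = 49 dB


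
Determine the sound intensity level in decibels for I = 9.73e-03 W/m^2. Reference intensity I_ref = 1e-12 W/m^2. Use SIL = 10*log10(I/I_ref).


I / I_ref = 9.73e-03 / 1e-12 = 9.73e+09
SIL = 10 * log10(9.73e+09) = 99.881 dB


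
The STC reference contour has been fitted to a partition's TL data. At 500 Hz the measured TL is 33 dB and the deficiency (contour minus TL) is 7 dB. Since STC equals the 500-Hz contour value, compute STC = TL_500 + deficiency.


By ASTM E413, STC = value of the fitted reference contour at 500 Hz.
Contour value at 500 Hz = TL_500 + deficiency = 33 + 7 = 40
STC = 40


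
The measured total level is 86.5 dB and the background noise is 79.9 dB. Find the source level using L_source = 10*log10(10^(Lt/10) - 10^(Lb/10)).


10^(86.5/10) = 4.46684e+08
10^(79.9/10) = 9.77237e+07
Difference = 4.46684e+08 - 9.77237e+07 = 3.4896e+08
L_source = 10*log10(3.4896e+08) = 85.428 dB


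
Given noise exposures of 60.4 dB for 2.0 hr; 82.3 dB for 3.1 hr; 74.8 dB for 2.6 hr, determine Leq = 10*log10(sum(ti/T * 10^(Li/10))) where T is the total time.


T_total = 2.0 + 3.1 + 2.6 = 7.7 hr
(2.0/7.7) * 10^(60.4/10) = 284800
(3.1/7.7) * 10^(82.3/10) = 6.83708e+07
(2.6/7.7) * 10^(74.8/10) = 1.01972e+07
Sum = 284800 + 6.83708e+07 + 1.01972e+07 = 7.88528e+07
Leq = 10*log10(7.88528e+07) = 78.968 dB


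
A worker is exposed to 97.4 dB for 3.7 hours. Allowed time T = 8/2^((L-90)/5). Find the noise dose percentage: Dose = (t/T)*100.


T_allowed = 8 / 2^((97.4 - 90)/5) = 2.86791 hr
Dose = 3.7 / 2.86791 * 100 = 129.01 %


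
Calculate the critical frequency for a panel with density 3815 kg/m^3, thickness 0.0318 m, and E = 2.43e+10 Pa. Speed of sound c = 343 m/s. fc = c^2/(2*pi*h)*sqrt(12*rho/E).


12*rho/E = 12*3815/2.43e+10 = 1.88395e-06
sqrt(12*rho/E) = sqrt(1.88395e-06) = 0.00137257
c^2/(2*pi*h) = 343^2/(2*pi*0.0318) = 588818
fc = 588818 * 0.00137257 = 808.19 Hz


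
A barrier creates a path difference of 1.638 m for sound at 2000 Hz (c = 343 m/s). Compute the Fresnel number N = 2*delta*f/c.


N = 2*delta*f/c = 2*delta/lambda, where lambda = c/f
lambda = 343 / 2000 = 0.1715 m
N = 2 * 1.638 / 0.1715 = 19.102


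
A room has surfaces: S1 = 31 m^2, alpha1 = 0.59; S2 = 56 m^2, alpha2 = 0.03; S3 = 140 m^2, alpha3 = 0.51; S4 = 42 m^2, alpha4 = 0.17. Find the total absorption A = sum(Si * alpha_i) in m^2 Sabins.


31 * 0.59 = 18.29
56 * 0.03 = 1.68
140 * 0.51 = 71.4
42 * 0.17 = 7.14
A_total = 18.29 + 1.68 + 71.4 + 7.14 = 98.51 m^2


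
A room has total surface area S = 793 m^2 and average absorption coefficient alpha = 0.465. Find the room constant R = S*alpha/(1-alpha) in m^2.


R = 793 * 0.465 / (1 - 0.465) = 689.24 m^2


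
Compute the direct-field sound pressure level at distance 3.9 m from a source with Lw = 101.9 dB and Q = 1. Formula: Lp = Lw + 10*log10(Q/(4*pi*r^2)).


4*pi*r^2 = 4*pi*3.9^2 = 191.134 m^2
Q / (4*pi*r^2) = 1 / 191.134 = 0.00523193
Lp = 101.9 + 10*log10(0.00523193) = 79.087 dB


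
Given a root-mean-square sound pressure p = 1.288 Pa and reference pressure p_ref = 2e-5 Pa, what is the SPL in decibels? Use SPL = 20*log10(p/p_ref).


p / p_ref = 1.288 / 2e-5 = 64400
SPL = 20 * log10(64400) = 96.178 dB


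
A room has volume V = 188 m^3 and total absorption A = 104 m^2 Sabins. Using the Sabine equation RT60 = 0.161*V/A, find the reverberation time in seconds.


RT60 = 0.161 * 188 / 104 = 0.29104 s


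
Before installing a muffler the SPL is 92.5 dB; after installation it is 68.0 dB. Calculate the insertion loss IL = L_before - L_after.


Insertion loss = SPL without muffler - SPL with muffler
IL = 92.5 - 68.0 = 24.5 dB


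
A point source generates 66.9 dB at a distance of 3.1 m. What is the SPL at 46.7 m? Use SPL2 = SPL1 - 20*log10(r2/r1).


r2/r1 = 46.7/3.1 = 15.0645
Correction = 20*log10(15.0645) = 23.5591 dB
SPL2 = 66.9 - 23.5591 = 43.341 dB


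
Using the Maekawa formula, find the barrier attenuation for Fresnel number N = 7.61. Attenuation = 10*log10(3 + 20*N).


3 + 20*N = 3 + 20*7.61 = 155.2
Att = 10*log10(155.2) = 21.909 dB


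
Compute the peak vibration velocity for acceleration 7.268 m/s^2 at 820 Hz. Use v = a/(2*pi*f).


omega = 2*pi*f = 2*pi*820 = 5152.21 rad/s
v = a / omega = 7.268 / 5152.21 = 0.0014107 m/s


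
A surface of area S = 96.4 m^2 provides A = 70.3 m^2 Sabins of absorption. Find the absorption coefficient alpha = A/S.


Absorption coefficient = absorbed power / incident power
alpha = A / S = 70.3 / 96.4 = 0.72925


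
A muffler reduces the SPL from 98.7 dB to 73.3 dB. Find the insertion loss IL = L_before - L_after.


Insertion loss = SPL without muffler - SPL with muffler
IL = 98.7 - 73.3 = 25.4 dB


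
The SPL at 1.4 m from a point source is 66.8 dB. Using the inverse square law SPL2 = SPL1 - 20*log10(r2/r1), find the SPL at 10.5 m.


r2/r1 = 10.5/1.4 = 7.5
Correction = 20*log10(7.5) = 17.5012 dB
SPL2 = 66.8 - 17.5012 = 49.299 dB


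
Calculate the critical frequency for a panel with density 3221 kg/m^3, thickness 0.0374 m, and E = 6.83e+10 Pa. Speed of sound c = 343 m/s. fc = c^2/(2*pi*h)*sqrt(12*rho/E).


12*rho/E = 12*3221/6.83e+10 = 5.65915e-07
sqrt(12*rho/E) = sqrt(5.65915e-07) = 0.000752273
c^2/(2*pi*h) = 343^2/(2*pi*0.0374) = 500653
fc = 500653 * 0.000752273 = 376.63 Hz


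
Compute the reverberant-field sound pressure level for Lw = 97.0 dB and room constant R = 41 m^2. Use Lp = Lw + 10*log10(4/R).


4/R = 4/41 = 0.097561
Lp = 97.0 + 10*log10(0.097561) = 86.893 dB


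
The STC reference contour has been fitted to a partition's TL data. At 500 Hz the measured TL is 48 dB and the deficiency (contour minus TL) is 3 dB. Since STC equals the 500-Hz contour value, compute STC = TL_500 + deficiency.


By ASTM E413, STC = value of the fitted reference contour at 500 Hz.
Contour value at 500 Hz = TL_500 + deficiency = 48 + 3 = 51
STC = 51


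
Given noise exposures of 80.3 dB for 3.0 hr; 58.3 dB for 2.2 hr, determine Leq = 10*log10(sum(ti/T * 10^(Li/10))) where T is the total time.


T_total = 3.0 + 2.2 = 5.2 hr
(3.0/5.2) * 10^(80.3/10) = 6.18184e+07
(2.2/5.2) * 10^(58.3/10) = 286035
Sum = 6.18184e+07 + 286035 = 6.21044e+07
Leq = 10*log10(6.21044e+07) = 77.931 dB


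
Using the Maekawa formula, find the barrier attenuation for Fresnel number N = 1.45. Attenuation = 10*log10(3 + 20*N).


3 + 20*N = 3 + 20*1.45 = 32
Att = 10*log10(32) = 15.051 dB


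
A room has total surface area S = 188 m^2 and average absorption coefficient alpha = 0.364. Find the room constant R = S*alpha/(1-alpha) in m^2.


R = 188 * 0.364 / (1 - 0.364) = 107.6 m^2


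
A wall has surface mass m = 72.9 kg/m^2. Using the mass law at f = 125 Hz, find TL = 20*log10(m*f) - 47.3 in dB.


m * f = 72.9 * 125 = 9112.5
20*log10(9112.5) = 79.1928 dB
TL = 79.1928 - 47.3 = 31.893 dB


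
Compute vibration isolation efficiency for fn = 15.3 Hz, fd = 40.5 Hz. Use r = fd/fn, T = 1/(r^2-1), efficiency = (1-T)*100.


r = 40.5 / 15.3 = 2.64706
r^2 - 1 = 2.64706^2 - 1 = 6.00693
T = 1/6.00693 = 0.166474
Efficiency = (1 - 0.166474)*100 = 83.353 %


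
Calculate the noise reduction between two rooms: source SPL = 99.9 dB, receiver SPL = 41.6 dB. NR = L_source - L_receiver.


NR = L_source - L_receiver (difference between source and receiving room levels)
NR = 99.9 - 41.6 = 58.3 dB


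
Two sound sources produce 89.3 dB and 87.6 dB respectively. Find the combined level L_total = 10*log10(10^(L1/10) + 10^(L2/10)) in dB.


10^(89.3/10) = 8.51138e+08
10^(87.6/10) = 5.7544e+08
Sum = 8.51138e+08 + 5.7544e+08 = 1.42658e+09
L_total = 10*log10(1.42658e+09) = 91.543 dB


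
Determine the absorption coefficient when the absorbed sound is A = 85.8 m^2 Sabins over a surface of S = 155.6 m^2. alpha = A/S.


Absorption coefficient = absorbed power / incident power
alpha = A / S = 85.8 / 155.6 = 0.55141


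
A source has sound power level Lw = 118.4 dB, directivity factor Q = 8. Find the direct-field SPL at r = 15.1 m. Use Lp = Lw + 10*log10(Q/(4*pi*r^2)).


4*pi*r^2 = 4*pi*15.1^2 = 2865.26 m^2
Q / (4*pi*r^2) = 8 / 2865.26 = 0.00279207
Lp = 118.4 + 10*log10(0.00279207) = 92.859 dB


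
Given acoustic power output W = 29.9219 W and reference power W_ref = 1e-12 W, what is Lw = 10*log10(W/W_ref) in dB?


W / W_ref = 29.9219 / 1e-12 = 2.99219e+13
Lw = 10 * log10(2.99219e+13) = 134.76 dB


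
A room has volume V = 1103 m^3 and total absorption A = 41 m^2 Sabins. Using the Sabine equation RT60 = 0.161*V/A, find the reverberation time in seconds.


RT60 = 0.161 * 1103 / 41 = 4.3313 s


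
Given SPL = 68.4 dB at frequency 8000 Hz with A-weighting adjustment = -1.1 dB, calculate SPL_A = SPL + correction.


A-weighting table: 8000 Hz -> -1.1 dB correction
SPL_A = SPL + correction = 68.4 + (-1.1) = 67.3 dBA


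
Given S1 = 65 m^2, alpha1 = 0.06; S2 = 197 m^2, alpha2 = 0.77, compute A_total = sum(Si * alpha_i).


65 * 0.06 = 3.9
197 * 0.77 = 151.69
A_total = 3.9 + 151.69 = 155.59 m^2


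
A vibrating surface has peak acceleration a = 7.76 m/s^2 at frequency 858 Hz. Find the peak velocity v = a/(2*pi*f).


omega = 2*pi*f = 2*pi*858 = 5390.97 rad/s
v = a / omega = 7.76 / 5390.97 = 0.0014394 m/s


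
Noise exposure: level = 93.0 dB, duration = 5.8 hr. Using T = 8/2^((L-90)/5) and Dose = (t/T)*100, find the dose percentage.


T_allowed = 8 / 2^((93.0 - 90)/5) = 5.27803 hr
Dose = 5.8 / 5.27803 * 100 = 109.89 %


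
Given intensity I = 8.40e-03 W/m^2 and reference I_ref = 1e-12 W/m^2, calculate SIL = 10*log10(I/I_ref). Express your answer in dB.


I / I_ref = 8.40e-03 / 1e-12 = 8.4e+09
SIL = 10 * log10(8.4e+09) = 99.243 dB


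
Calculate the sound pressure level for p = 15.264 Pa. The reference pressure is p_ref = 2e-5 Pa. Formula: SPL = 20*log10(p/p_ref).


p / p_ref = 15.264 / 2e-5 = 763200
SPL = 20 * log10(763200) = 117.65 dB


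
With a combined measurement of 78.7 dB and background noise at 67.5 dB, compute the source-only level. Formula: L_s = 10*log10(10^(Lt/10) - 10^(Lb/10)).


10^(78.7/10) = 7.4131e+07
10^(67.5/10) = 5.62341e+06
Difference = 7.4131e+07 - 5.62341e+06 = 6.85076e+07
L_source = 10*log10(6.85076e+07) = 78.357 dB


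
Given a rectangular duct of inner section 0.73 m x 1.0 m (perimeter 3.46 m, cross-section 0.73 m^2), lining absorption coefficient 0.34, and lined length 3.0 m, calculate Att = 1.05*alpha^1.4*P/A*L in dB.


alpha^1.4 = 0.34^1.4 = 0.220836
Attenuation rate = 1.05 * alpha^1.4 * P / A
= 1.05 * 0.220836 * 3.46 / 0.73 = 1.09904 dB/m
Total Att = 1.09904 * 3.0 = 3.2971 dB


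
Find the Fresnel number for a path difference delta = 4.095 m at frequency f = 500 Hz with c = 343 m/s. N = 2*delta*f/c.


N = 2*delta*f/c = 2*delta/lambda, where lambda = c/f
lambda = 343 / 500 = 0.686 m
N = 2 * 4.095 / 0.686 = 11.939


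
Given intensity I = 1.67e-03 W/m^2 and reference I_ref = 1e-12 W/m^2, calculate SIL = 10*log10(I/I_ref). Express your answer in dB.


I / I_ref = 1.67e-03 / 1e-12 = 1.67e+09
SIL = 10 * log10(1.67e+09) = 92.227 dB


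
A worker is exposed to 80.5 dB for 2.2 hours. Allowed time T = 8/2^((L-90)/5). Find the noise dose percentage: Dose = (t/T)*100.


T_allowed = 8 / 2^((80.5 - 90)/5) = 29.8571 hr
Dose = 2.2 / 29.8571 * 100 = 7.3684 %


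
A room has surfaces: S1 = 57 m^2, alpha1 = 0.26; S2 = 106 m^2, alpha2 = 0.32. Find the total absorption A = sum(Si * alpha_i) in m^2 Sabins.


57 * 0.26 = 14.82
106 * 0.32 = 33.92
A_total = 14.82 + 33.92 = 48.74 m^2


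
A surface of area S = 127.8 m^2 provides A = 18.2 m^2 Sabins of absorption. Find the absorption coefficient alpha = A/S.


Absorption coefficient = absorbed power / incident power
alpha = A / S = 18.2 / 127.8 = 0.14241


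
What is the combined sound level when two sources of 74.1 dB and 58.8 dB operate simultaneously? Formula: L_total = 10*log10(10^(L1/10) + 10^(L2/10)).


10^(74.1/10) = 2.5704e+07
10^(58.8/10) = 758578
Sum = 2.5704e+07 + 758578 = 2.64626e+07
L_total = 10*log10(2.64626e+07) = 74.226 dB


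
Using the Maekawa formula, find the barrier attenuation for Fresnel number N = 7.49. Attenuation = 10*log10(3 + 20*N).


3 + 20*N = 3 + 20*7.49 = 152.8
Att = 10*log10(152.8) = 21.841 dB


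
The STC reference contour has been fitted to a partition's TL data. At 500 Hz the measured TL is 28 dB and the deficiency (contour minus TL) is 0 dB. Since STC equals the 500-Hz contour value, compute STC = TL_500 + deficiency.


By ASTM E413, STC = value of the fitted reference contour at 500 Hz.
Contour value at 500 Hz = TL_500 + deficiency = 28 + 0 = 28
STC = 28


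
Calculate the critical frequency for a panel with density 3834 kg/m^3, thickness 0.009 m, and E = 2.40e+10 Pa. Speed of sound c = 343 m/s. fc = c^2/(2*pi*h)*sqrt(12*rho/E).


12*rho/E = 12*3834/2.40e+10 = 1.917e-06
sqrt(12*rho/E) = sqrt(1.917e-06) = 0.00138456
c^2/(2*pi*h) = 343^2/(2*pi*0.009) = 2.08049e+06
fc = 2.08049e+06 * 0.00138456 = 2880.6 Hz
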